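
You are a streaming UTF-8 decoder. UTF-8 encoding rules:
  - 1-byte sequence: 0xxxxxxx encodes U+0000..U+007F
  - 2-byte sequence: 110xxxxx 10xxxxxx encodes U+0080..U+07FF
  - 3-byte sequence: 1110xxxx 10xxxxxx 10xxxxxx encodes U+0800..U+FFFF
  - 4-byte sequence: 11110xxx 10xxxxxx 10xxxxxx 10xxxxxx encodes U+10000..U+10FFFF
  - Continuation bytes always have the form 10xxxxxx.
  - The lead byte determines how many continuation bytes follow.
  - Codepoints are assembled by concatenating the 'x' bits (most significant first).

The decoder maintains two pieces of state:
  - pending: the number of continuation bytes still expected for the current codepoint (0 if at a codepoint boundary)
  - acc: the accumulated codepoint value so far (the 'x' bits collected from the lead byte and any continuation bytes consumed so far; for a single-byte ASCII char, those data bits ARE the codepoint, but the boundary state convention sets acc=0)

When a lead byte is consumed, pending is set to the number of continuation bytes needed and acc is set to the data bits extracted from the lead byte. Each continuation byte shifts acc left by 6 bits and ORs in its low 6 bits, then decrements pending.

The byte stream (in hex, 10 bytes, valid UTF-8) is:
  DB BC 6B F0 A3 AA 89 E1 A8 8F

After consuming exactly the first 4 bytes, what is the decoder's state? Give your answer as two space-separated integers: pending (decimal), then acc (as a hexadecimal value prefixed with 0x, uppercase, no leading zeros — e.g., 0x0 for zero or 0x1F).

Answer: 3 0x0

Derivation:
Byte[0]=DB: 2-byte lead. pending=1, acc=0x1B
Byte[1]=BC: continuation. acc=(acc<<6)|0x3C=0x6FC, pending=0
Byte[2]=6B: 1-byte. pending=0, acc=0x0
Byte[3]=F0: 4-byte lead. pending=3, acc=0x0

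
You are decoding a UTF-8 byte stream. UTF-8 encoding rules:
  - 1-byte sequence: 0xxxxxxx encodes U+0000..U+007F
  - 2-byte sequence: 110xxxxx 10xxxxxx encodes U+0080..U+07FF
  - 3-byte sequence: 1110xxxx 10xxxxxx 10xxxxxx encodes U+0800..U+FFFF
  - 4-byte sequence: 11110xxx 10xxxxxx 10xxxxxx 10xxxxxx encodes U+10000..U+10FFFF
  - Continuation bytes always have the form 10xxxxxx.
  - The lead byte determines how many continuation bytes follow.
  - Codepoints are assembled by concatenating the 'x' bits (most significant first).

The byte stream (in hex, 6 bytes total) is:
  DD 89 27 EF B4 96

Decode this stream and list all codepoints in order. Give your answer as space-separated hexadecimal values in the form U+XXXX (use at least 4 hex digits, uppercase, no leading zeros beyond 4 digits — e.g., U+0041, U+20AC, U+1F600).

Byte[0]=DD: 2-byte lead, need 1 cont bytes. acc=0x1D
Byte[1]=89: continuation. acc=(acc<<6)|0x09=0x749
Completed: cp=U+0749 (starts at byte 0)
Byte[2]=27: 1-byte ASCII. cp=U+0027
Byte[3]=EF: 3-byte lead, need 2 cont bytes. acc=0xF
Byte[4]=B4: continuation. acc=(acc<<6)|0x34=0x3F4
Byte[5]=96: continuation. acc=(acc<<6)|0x16=0xFD16
Completed: cp=U+FD16 (starts at byte 3)

Answer: U+0749 U+0027 U+FD16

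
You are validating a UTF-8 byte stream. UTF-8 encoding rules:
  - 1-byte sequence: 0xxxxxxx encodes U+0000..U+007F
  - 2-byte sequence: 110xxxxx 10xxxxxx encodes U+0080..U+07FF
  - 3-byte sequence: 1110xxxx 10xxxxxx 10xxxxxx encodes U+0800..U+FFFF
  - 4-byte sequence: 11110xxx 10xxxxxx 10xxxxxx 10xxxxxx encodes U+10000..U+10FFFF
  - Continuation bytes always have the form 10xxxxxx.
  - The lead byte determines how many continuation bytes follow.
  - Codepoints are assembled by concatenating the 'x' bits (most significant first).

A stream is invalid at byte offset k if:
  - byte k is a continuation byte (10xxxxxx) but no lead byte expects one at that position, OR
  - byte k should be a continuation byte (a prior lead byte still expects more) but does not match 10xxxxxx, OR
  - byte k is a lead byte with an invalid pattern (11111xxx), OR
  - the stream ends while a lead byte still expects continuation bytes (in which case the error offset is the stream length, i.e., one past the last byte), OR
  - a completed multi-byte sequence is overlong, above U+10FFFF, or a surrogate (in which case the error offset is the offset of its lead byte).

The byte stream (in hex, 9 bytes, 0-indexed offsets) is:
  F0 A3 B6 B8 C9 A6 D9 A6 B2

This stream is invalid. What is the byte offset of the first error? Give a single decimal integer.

Answer: 8

Derivation:
Byte[0]=F0: 4-byte lead, need 3 cont bytes. acc=0x0
Byte[1]=A3: continuation. acc=(acc<<6)|0x23=0x23
Byte[2]=B6: continuation. acc=(acc<<6)|0x36=0x8F6
Byte[3]=B8: continuation. acc=(acc<<6)|0x38=0x23DB8
Completed: cp=U+23DB8 (starts at byte 0)
Byte[4]=C9: 2-byte lead, need 1 cont bytes. acc=0x9
Byte[5]=A6: continuation. acc=(acc<<6)|0x26=0x266
Completed: cp=U+0266 (starts at byte 4)
Byte[6]=D9: 2-byte lead, need 1 cont bytes. acc=0x19
Byte[7]=A6: continuation. acc=(acc<<6)|0x26=0x666
Completed: cp=U+0666 (starts at byte 6)
Byte[8]=B2: INVALID lead byte (not 0xxx/110x/1110/11110)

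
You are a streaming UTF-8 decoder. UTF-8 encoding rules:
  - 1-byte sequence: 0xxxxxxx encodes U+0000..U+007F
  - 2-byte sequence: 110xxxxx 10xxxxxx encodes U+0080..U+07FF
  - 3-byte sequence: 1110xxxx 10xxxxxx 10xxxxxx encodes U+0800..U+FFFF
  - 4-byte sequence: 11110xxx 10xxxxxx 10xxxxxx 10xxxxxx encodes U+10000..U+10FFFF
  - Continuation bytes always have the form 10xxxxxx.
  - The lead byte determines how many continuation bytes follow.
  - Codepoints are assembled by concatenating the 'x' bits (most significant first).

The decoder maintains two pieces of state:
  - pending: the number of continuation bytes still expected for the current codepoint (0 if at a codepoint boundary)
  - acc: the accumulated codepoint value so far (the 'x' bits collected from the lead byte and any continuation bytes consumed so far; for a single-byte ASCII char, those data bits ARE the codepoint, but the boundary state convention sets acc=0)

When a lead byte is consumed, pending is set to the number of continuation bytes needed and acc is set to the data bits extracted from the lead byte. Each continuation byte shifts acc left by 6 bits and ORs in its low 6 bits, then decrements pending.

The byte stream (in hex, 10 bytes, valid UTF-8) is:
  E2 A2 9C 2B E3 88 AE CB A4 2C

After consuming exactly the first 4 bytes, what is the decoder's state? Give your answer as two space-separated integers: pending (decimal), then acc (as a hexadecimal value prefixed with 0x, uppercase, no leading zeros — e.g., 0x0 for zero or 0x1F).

Answer: 0 0x0

Derivation:
Byte[0]=E2: 3-byte lead. pending=2, acc=0x2
Byte[1]=A2: continuation. acc=(acc<<6)|0x22=0xA2, pending=1
Byte[2]=9C: continuation. acc=(acc<<6)|0x1C=0x289C, pending=0
Byte[3]=2B: 1-byte. pending=0, acc=0x0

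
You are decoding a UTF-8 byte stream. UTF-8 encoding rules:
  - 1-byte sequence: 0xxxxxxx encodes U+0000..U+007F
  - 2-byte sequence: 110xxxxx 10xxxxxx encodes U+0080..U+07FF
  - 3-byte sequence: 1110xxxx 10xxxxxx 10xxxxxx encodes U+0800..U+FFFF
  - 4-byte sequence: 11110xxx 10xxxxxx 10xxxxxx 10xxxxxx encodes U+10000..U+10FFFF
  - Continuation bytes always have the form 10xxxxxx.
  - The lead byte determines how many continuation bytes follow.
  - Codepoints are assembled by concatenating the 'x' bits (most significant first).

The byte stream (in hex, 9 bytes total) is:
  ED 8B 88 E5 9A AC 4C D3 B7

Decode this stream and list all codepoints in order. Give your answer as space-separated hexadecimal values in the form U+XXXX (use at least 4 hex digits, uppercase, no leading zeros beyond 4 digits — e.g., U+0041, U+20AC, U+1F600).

Answer: U+D2C8 U+56AC U+004C U+04F7

Derivation:
Byte[0]=ED: 3-byte lead, need 2 cont bytes. acc=0xD
Byte[1]=8B: continuation. acc=(acc<<6)|0x0B=0x34B
Byte[2]=88: continuation. acc=(acc<<6)|0x08=0xD2C8
Completed: cp=U+D2C8 (starts at byte 0)
Byte[3]=E5: 3-byte lead, need 2 cont bytes. acc=0x5
Byte[4]=9A: continuation. acc=(acc<<6)|0x1A=0x15A
Byte[5]=AC: continuation. acc=(acc<<6)|0x2C=0x56AC
Completed: cp=U+56AC (starts at byte 3)
Byte[6]=4C: 1-byte ASCII. cp=U+004C
Byte[7]=D3: 2-byte lead, need 1 cont bytes. acc=0x13
Byte[8]=B7: continuation. acc=(acc<<6)|0x37=0x4F7
Completed: cp=U+04F7 (starts at byte 7)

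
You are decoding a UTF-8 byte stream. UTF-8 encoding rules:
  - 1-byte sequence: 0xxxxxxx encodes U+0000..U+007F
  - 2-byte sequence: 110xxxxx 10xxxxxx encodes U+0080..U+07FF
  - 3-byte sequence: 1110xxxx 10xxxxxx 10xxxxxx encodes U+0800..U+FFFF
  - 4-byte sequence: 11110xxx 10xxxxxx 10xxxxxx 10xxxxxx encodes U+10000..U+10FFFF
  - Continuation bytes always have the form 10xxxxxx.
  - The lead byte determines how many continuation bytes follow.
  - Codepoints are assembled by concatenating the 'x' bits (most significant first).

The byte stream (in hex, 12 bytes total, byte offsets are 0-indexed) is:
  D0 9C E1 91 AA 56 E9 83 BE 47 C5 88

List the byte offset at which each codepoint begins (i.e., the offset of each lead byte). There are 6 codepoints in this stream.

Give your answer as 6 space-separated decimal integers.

Byte[0]=D0: 2-byte lead, need 1 cont bytes. acc=0x10
Byte[1]=9C: continuation. acc=(acc<<6)|0x1C=0x41C
Completed: cp=U+041C (starts at byte 0)
Byte[2]=E1: 3-byte lead, need 2 cont bytes. acc=0x1
Byte[3]=91: continuation. acc=(acc<<6)|0x11=0x51
Byte[4]=AA: continuation. acc=(acc<<6)|0x2A=0x146A
Completed: cp=U+146A (starts at byte 2)
Byte[5]=56: 1-byte ASCII. cp=U+0056
Byte[6]=E9: 3-byte lead, need 2 cont bytes. acc=0x9
Byte[7]=83: continuation. acc=(acc<<6)|0x03=0x243
Byte[8]=BE: continuation. acc=(acc<<6)|0x3E=0x90FE
Completed: cp=U+90FE (starts at byte 6)
Byte[9]=47: 1-byte ASCII. cp=U+0047
Byte[10]=C5: 2-byte lead, need 1 cont bytes. acc=0x5
Byte[11]=88: continuation. acc=(acc<<6)|0x08=0x148
Completed: cp=U+0148 (starts at byte 10)

Answer: 0 2 5 6 9 10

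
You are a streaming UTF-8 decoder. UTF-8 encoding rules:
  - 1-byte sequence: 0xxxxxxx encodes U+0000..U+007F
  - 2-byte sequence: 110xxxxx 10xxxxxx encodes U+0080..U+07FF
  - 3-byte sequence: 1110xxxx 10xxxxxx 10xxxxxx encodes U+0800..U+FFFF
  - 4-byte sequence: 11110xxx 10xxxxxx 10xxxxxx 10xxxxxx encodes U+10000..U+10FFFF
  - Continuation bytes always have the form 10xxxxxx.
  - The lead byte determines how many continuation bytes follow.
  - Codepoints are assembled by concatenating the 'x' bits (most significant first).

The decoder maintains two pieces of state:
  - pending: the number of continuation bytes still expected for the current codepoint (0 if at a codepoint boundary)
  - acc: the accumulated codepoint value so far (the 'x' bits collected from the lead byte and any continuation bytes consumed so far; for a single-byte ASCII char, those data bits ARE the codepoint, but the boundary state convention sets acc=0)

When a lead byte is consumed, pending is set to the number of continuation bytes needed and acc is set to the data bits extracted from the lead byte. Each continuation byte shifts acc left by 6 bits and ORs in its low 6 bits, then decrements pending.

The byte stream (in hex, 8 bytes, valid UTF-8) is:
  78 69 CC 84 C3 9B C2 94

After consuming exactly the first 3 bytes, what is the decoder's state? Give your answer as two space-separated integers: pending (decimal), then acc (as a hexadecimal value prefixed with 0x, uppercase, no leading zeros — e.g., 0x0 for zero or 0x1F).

Byte[0]=78: 1-byte. pending=0, acc=0x0
Byte[1]=69: 1-byte. pending=0, acc=0x0
Byte[2]=CC: 2-byte lead. pending=1, acc=0xC

Answer: 1 0xC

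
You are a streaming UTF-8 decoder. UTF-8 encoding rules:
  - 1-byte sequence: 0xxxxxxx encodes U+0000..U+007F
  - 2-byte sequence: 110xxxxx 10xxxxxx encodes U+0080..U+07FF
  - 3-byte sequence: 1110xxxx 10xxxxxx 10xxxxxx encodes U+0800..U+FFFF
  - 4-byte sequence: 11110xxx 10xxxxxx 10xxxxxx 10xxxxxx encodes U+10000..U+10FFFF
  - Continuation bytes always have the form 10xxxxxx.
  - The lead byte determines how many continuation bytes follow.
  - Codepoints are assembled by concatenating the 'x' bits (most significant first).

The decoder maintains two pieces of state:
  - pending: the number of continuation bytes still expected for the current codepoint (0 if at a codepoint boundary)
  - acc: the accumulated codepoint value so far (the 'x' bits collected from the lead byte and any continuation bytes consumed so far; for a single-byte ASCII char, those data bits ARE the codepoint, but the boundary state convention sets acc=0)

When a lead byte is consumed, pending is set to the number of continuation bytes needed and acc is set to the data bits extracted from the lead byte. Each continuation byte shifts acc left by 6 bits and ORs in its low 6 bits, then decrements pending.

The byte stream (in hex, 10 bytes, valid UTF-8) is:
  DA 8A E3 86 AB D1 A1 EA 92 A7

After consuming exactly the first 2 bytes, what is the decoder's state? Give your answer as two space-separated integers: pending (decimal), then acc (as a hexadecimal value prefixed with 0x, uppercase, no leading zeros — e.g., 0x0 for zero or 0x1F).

Answer: 0 0x68A

Derivation:
Byte[0]=DA: 2-byte lead. pending=1, acc=0x1A
Byte[1]=8A: continuation. acc=(acc<<6)|0x0A=0x68A, pending=0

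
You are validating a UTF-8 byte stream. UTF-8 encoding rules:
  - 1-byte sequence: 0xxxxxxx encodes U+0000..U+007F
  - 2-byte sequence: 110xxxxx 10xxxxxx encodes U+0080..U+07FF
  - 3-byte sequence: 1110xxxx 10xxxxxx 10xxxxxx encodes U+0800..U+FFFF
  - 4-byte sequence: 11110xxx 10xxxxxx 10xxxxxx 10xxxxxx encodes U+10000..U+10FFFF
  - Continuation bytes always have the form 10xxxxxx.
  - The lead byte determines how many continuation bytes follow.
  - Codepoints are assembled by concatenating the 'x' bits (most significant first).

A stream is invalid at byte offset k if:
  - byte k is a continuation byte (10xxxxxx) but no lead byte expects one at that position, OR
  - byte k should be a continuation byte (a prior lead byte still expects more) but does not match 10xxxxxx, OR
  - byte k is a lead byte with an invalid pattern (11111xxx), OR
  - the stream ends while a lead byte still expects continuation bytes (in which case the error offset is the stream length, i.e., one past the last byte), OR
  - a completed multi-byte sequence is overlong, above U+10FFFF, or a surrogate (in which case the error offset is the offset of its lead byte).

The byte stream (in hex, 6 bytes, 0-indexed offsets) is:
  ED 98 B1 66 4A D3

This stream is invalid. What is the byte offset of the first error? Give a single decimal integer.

Answer: 6

Derivation:
Byte[0]=ED: 3-byte lead, need 2 cont bytes. acc=0xD
Byte[1]=98: continuation. acc=(acc<<6)|0x18=0x358
Byte[2]=B1: continuation. acc=(acc<<6)|0x31=0xD631
Completed: cp=U+D631 (starts at byte 0)
Byte[3]=66: 1-byte ASCII. cp=U+0066
Byte[4]=4A: 1-byte ASCII. cp=U+004A
Byte[5]=D3: 2-byte lead, need 1 cont bytes. acc=0x13
Byte[6]: stream ended, expected continuation. INVALID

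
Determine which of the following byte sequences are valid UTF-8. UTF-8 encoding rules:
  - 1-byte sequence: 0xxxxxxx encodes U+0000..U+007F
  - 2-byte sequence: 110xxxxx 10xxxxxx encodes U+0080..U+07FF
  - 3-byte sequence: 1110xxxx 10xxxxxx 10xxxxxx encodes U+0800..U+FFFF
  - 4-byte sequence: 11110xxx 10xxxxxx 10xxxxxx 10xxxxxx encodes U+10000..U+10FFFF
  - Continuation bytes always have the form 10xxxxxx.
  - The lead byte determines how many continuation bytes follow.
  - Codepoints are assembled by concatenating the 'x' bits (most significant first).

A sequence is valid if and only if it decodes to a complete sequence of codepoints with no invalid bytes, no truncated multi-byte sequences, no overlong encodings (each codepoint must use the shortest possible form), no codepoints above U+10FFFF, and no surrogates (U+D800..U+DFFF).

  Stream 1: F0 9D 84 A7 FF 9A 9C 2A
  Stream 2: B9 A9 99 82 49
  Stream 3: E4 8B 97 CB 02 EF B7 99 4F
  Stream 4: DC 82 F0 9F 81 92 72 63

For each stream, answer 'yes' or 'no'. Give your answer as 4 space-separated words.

Answer: no no no yes

Derivation:
Stream 1: error at byte offset 4. INVALID
Stream 2: error at byte offset 0. INVALID
Stream 3: error at byte offset 4. INVALID
Stream 4: decodes cleanly. VALID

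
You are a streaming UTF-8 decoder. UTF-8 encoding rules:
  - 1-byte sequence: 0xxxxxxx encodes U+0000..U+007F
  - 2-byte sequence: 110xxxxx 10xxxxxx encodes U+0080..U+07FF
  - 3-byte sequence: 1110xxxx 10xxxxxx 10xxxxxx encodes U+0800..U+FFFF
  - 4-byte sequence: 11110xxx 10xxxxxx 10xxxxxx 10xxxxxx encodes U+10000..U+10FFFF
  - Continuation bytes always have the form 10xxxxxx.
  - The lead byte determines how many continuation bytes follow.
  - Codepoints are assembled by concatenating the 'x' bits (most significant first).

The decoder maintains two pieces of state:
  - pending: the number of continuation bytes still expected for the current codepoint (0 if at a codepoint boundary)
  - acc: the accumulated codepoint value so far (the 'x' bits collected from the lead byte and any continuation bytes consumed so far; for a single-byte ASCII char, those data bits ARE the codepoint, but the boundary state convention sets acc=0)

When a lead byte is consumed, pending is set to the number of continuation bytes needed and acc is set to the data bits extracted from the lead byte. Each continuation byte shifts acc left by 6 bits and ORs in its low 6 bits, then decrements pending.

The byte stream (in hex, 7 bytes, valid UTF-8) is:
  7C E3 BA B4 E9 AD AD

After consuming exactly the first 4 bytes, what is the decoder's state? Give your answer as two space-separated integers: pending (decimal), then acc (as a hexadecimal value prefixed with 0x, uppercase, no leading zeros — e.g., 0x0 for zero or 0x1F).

Byte[0]=7C: 1-byte. pending=0, acc=0x0
Byte[1]=E3: 3-byte lead. pending=2, acc=0x3
Byte[2]=BA: continuation. acc=(acc<<6)|0x3A=0xFA, pending=1
Byte[3]=B4: continuation. acc=(acc<<6)|0x34=0x3EB4, pending=0

Answer: 0 0x3EB4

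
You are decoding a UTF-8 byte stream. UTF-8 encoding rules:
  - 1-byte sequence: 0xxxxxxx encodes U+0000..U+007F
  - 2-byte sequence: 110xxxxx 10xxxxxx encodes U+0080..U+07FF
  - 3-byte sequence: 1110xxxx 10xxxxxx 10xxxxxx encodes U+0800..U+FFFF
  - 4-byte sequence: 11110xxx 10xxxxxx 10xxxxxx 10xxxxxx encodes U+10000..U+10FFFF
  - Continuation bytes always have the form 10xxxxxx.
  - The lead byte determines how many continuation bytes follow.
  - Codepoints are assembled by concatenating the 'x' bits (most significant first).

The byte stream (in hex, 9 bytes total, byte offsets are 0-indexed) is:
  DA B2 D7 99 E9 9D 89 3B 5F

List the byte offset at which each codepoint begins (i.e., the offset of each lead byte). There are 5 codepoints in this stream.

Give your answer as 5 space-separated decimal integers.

Answer: 0 2 4 7 8

Derivation:
Byte[0]=DA: 2-byte lead, need 1 cont bytes. acc=0x1A
Byte[1]=B2: continuation. acc=(acc<<6)|0x32=0x6B2
Completed: cp=U+06B2 (starts at byte 0)
Byte[2]=D7: 2-byte lead, need 1 cont bytes. acc=0x17
Byte[3]=99: continuation. acc=(acc<<6)|0x19=0x5D9
Completed: cp=U+05D9 (starts at byte 2)
Byte[4]=E9: 3-byte lead, need 2 cont bytes. acc=0x9
Byte[5]=9D: continuation. acc=(acc<<6)|0x1D=0x25D
Byte[6]=89: continuation. acc=(acc<<6)|0x09=0x9749
Completed: cp=U+9749 (starts at byte 4)
Byte[7]=3B: 1-byte ASCII. cp=U+003B
Byte[8]=5F: 1-byte ASCII. cp=U+005F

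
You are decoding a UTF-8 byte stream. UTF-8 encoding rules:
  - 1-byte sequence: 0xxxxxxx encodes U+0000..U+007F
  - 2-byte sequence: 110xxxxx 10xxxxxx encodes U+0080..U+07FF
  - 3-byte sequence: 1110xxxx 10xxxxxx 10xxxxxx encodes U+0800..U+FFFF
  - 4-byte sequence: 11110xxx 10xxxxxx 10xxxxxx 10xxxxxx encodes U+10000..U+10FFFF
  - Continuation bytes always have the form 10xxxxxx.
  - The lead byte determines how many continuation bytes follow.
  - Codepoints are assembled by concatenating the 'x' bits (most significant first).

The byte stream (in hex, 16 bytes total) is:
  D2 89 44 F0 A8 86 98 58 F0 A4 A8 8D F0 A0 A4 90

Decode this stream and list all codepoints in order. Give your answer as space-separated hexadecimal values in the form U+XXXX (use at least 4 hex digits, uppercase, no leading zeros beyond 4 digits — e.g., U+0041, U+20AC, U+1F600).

Byte[0]=D2: 2-byte lead, need 1 cont bytes. acc=0x12
Byte[1]=89: continuation. acc=(acc<<6)|0x09=0x489
Completed: cp=U+0489 (starts at byte 0)
Byte[2]=44: 1-byte ASCII. cp=U+0044
Byte[3]=F0: 4-byte lead, need 3 cont bytes. acc=0x0
Byte[4]=A8: continuation. acc=(acc<<6)|0x28=0x28
Byte[5]=86: continuation. acc=(acc<<6)|0x06=0xA06
Byte[6]=98: continuation. acc=(acc<<6)|0x18=0x28198
Completed: cp=U+28198 (starts at byte 3)
Byte[7]=58: 1-byte ASCII. cp=U+0058
Byte[8]=F0: 4-byte lead, need 3 cont bytes. acc=0x0
Byte[9]=A4: continuation. acc=(acc<<6)|0x24=0x24
Byte[10]=A8: continuation. acc=(acc<<6)|0x28=0x928
Byte[11]=8D: continuation. acc=(acc<<6)|0x0D=0x24A0D
Completed: cp=U+24A0D (starts at byte 8)
Byte[12]=F0: 4-byte lead, need 3 cont bytes. acc=0x0
Byte[13]=A0: continuation. acc=(acc<<6)|0x20=0x20
Byte[14]=A4: continuation. acc=(acc<<6)|0x24=0x824
Byte[15]=90: continuation. acc=(acc<<6)|0x10=0x20910
Completed: cp=U+20910 (starts at byte 12)

Answer: U+0489 U+0044 U+28198 U+0058 U+24A0D U+20910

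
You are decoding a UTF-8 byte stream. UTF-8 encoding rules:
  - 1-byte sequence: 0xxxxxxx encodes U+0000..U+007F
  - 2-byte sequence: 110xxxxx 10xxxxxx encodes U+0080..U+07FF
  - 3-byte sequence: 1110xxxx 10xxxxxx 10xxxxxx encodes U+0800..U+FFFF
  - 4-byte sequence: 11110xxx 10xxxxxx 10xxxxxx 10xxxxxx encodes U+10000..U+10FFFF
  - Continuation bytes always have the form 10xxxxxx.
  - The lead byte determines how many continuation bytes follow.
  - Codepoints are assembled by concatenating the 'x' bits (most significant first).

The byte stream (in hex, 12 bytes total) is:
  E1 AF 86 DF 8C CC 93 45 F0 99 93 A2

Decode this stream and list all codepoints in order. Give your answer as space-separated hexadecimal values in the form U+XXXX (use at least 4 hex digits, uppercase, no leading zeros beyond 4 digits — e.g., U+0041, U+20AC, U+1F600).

Answer: U+1BC6 U+07CC U+0313 U+0045 U+194E2

Derivation:
Byte[0]=E1: 3-byte lead, need 2 cont bytes. acc=0x1
Byte[1]=AF: continuation. acc=(acc<<6)|0x2F=0x6F
Byte[2]=86: continuation. acc=(acc<<6)|0x06=0x1BC6
Completed: cp=U+1BC6 (starts at byte 0)
Byte[3]=DF: 2-byte lead, need 1 cont bytes. acc=0x1F
Byte[4]=8C: continuation. acc=(acc<<6)|0x0C=0x7CC
Completed: cp=U+07CC (starts at byte 3)
Byte[5]=CC: 2-byte lead, need 1 cont bytes. acc=0xC
Byte[6]=93: continuation. acc=(acc<<6)|0x13=0x313
Completed: cp=U+0313 (starts at byte 5)
Byte[7]=45: 1-byte ASCII. cp=U+0045
Byte[8]=F0: 4-byte lead, need 3 cont bytes. acc=0x0
Byte[9]=99: continuation. acc=(acc<<6)|0x19=0x19
Byte[10]=93: continuation. acc=(acc<<6)|0x13=0x653
Byte[11]=A2: continuation. acc=(acc<<6)|0x22=0x194E2
Completed: cp=U+194E2 (starts at byte 8)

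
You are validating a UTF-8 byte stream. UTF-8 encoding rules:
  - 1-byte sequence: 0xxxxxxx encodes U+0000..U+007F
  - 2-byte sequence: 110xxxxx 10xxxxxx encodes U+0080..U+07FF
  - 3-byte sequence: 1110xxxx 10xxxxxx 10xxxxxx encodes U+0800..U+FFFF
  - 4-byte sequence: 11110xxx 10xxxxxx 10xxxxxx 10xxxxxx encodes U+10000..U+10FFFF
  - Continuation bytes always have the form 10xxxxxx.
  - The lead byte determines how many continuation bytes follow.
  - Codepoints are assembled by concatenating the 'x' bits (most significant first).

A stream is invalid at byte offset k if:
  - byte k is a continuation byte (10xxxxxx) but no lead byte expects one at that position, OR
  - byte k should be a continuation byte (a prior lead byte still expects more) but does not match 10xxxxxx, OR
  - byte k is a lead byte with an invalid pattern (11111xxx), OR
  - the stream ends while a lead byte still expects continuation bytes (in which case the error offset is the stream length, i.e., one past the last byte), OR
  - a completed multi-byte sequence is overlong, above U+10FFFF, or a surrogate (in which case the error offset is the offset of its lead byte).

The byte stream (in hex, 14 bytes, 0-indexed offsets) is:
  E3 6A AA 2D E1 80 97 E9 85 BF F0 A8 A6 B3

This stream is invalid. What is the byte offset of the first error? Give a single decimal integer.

Answer: 1

Derivation:
Byte[0]=E3: 3-byte lead, need 2 cont bytes. acc=0x3
Byte[1]=6A: expected 10xxxxxx continuation. INVALID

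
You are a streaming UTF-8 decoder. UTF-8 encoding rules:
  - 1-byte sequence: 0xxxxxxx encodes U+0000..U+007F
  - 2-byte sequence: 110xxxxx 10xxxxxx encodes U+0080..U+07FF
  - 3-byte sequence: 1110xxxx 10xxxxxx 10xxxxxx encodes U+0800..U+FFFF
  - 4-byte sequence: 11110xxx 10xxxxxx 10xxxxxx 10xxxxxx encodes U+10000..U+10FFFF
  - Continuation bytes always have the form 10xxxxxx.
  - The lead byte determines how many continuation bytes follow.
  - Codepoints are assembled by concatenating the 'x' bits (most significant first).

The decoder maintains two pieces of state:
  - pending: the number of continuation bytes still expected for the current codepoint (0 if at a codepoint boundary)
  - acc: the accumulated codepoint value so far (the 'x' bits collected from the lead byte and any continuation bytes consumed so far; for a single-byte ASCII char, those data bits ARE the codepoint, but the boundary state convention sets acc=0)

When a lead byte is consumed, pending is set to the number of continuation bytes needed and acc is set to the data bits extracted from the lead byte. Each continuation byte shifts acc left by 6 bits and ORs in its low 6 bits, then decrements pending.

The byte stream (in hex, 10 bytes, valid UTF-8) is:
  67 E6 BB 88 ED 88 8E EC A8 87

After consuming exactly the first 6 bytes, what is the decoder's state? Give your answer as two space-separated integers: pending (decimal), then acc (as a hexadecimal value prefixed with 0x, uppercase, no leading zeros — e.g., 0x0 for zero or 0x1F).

Byte[0]=67: 1-byte. pending=0, acc=0x0
Byte[1]=E6: 3-byte lead. pending=2, acc=0x6
Byte[2]=BB: continuation. acc=(acc<<6)|0x3B=0x1BB, pending=1
Byte[3]=88: continuation. acc=(acc<<6)|0x08=0x6EC8, pending=0
Byte[4]=ED: 3-byte lead. pending=2, acc=0xD
Byte[5]=88: continuation. acc=(acc<<6)|0x08=0x348, pending=1

Answer: 1 0x348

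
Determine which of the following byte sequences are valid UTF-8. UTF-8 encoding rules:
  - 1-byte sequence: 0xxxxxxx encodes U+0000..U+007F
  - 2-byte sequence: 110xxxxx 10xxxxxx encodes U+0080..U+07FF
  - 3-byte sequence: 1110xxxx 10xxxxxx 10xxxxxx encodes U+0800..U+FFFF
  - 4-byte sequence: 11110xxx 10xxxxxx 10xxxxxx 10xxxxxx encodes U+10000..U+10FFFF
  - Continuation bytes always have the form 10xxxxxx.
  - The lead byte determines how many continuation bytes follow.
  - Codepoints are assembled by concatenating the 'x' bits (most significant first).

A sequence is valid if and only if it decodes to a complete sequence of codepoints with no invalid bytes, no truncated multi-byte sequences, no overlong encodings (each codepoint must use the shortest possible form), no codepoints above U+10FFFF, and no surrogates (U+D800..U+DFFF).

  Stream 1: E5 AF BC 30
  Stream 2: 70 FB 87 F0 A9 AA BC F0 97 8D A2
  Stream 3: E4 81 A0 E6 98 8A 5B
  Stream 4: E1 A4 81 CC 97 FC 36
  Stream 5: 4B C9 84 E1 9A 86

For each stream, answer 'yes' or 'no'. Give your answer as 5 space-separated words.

Stream 1: decodes cleanly. VALID
Stream 2: error at byte offset 1. INVALID
Stream 3: decodes cleanly. VALID
Stream 4: error at byte offset 5. INVALID
Stream 5: decodes cleanly. VALID

Answer: yes no yes no yes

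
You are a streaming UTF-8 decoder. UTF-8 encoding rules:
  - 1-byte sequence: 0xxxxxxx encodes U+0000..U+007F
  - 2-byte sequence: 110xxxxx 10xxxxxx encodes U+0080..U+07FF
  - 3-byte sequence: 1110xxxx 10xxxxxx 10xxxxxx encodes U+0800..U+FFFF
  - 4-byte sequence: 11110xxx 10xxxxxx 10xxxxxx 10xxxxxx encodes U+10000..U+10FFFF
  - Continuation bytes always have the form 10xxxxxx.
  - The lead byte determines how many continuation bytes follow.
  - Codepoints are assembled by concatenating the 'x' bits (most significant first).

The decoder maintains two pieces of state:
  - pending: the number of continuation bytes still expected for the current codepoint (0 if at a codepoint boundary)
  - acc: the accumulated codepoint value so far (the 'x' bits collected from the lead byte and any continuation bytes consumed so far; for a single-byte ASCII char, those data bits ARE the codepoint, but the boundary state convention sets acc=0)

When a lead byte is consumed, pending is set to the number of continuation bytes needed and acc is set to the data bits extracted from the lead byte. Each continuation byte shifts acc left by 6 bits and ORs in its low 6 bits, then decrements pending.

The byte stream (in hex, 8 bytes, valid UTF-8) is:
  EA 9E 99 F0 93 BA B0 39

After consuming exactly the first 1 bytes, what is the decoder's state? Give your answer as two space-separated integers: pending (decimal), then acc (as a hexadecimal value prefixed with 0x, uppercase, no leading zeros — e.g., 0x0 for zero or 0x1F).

Byte[0]=EA: 3-byte lead. pending=2, acc=0xA

Answer: 2 0xA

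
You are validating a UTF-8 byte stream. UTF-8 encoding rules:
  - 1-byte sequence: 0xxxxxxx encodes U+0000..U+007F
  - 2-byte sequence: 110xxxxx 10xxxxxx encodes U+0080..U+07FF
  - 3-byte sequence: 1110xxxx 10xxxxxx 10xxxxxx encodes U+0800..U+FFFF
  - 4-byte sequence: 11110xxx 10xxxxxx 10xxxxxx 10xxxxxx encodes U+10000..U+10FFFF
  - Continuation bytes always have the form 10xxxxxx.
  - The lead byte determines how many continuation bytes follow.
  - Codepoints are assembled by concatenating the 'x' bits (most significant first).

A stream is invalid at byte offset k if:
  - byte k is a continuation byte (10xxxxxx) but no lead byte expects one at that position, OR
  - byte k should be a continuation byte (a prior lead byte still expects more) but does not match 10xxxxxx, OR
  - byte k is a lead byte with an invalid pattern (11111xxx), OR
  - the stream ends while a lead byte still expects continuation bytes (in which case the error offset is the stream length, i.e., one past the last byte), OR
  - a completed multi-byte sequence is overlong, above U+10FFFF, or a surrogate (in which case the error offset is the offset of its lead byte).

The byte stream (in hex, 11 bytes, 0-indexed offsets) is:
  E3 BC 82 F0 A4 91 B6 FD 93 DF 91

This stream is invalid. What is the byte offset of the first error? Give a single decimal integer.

Byte[0]=E3: 3-byte lead, need 2 cont bytes. acc=0x3
Byte[1]=BC: continuation. acc=(acc<<6)|0x3C=0xFC
Byte[2]=82: continuation. acc=(acc<<6)|0x02=0x3F02
Completed: cp=U+3F02 (starts at byte 0)
Byte[3]=F0: 4-byte lead, need 3 cont bytes. acc=0x0
Byte[4]=A4: continuation. acc=(acc<<6)|0x24=0x24
Byte[5]=91: continuation. acc=(acc<<6)|0x11=0x911
Byte[6]=B6: continuation. acc=(acc<<6)|0x36=0x24476
Completed: cp=U+24476 (starts at byte 3)
Byte[7]=FD: INVALID lead byte (not 0xxx/110x/1110/11110)

Answer: 7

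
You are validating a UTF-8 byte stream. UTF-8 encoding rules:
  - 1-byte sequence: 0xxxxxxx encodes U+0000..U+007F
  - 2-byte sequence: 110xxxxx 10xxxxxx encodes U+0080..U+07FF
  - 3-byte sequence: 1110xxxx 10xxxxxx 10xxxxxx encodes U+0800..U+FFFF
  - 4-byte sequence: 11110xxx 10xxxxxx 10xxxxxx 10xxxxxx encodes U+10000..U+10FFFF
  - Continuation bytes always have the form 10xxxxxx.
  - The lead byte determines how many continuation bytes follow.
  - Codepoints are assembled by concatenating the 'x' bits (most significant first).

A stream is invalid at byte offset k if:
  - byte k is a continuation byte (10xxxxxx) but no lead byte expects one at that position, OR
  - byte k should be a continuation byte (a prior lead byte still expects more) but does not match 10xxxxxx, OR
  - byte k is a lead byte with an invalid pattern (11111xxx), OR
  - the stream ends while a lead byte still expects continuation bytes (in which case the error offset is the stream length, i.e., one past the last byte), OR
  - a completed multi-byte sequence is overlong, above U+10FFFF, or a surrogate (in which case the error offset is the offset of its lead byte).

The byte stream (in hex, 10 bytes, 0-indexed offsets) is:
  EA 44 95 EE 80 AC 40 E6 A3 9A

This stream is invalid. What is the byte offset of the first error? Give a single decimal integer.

Answer: 1

Derivation:
Byte[0]=EA: 3-byte lead, need 2 cont bytes. acc=0xA
Byte[1]=44: expected 10xxxxxx continuation. INVALID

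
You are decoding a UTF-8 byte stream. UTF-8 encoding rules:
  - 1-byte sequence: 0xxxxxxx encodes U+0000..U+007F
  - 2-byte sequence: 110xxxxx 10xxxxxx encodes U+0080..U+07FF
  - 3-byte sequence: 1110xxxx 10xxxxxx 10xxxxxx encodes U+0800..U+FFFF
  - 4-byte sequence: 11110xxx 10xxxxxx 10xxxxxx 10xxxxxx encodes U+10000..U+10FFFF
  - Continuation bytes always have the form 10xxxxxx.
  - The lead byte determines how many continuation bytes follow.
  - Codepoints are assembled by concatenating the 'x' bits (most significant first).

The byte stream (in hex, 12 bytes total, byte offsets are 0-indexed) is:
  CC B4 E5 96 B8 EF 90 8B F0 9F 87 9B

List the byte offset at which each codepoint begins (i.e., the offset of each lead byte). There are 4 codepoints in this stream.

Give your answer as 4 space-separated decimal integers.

Answer: 0 2 5 8

Derivation:
Byte[0]=CC: 2-byte lead, need 1 cont bytes. acc=0xC
Byte[1]=B4: continuation. acc=(acc<<6)|0x34=0x334
Completed: cp=U+0334 (starts at byte 0)
Byte[2]=E5: 3-byte lead, need 2 cont bytes. acc=0x5
Byte[3]=96: continuation. acc=(acc<<6)|0x16=0x156
Byte[4]=B8: continuation. acc=(acc<<6)|0x38=0x55B8
Completed: cp=U+55B8 (starts at byte 2)
Byte[5]=EF: 3-byte lead, need 2 cont bytes. acc=0xF
Byte[6]=90: continuation. acc=(acc<<6)|0x10=0x3D0
Byte[7]=8B: continuation. acc=(acc<<6)|0x0B=0xF40B
Completed: cp=U+F40B (starts at byte 5)
Byte[8]=F0: 4-byte lead, need 3 cont bytes. acc=0x0
Byte[9]=9F: continuation. acc=(acc<<6)|0x1F=0x1F
Byte[10]=87: continuation. acc=(acc<<6)|0x07=0x7C7
Byte[11]=9B: continuation. acc=(acc<<6)|0x1B=0x1F1DB
Completed: cp=U+1F1DB (starts at byte 8)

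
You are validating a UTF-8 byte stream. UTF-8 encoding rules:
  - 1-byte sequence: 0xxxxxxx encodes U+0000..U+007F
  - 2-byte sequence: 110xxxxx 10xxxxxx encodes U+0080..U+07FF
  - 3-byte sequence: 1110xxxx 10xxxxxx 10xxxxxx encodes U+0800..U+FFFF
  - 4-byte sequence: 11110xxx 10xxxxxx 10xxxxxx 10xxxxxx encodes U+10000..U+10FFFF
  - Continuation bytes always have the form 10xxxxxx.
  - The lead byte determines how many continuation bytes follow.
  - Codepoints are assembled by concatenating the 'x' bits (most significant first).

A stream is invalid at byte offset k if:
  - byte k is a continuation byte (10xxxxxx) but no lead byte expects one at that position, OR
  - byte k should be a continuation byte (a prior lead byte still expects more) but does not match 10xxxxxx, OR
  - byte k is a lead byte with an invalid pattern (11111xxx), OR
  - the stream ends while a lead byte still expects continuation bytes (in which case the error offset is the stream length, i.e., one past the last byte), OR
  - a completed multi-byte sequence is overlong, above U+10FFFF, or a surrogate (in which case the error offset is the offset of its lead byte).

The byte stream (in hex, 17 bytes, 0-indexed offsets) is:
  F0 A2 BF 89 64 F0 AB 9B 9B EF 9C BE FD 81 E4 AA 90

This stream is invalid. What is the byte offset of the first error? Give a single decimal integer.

Byte[0]=F0: 4-byte lead, need 3 cont bytes. acc=0x0
Byte[1]=A2: continuation. acc=(acc<<6)|0x22=0x22
Byte[2]=BF: continuation. acc=(acc<<6)|0x3F=0x8BF
Byte[3]=89: continuation. acc=(acc<<6)|0x09=0x22FC9
Completed: cp=U+22FC9 (starts at byte 0)
Byte[4]=64: 1-byte ASCII. cp=U+0064
Byte[5]=F0: 4-byte lead, need 3 cont bytes. acc=0x0
Byte[6]=AB: continuation. acc=(acc<<6)|0x2B=0x2B
Byte[7]=9B: continuation. acc=(acc<<6)|0x1B=0xADB
Byte[8]=9B: continuation. acc=(acc<<6)|0x1B=0x2B6DB
Completed: cp=U+2B6DB (starts at byte 5)
Byte[9]=EF: 3-byte lead, need 2 cont bytes. acc=0xF
Byte[10]=9C: continuation. acc=(acc<<6)|0x1C=0x3DC
Byte[11]=BE: continuation. acc=(acc<<6)|0x3E=0xF73E
Completed: cp=U+F73E (starts at byte 9)
Byte[12]=FD: INVALID lead byte (not 0xxx/110x/1110/11110)

Answer: 12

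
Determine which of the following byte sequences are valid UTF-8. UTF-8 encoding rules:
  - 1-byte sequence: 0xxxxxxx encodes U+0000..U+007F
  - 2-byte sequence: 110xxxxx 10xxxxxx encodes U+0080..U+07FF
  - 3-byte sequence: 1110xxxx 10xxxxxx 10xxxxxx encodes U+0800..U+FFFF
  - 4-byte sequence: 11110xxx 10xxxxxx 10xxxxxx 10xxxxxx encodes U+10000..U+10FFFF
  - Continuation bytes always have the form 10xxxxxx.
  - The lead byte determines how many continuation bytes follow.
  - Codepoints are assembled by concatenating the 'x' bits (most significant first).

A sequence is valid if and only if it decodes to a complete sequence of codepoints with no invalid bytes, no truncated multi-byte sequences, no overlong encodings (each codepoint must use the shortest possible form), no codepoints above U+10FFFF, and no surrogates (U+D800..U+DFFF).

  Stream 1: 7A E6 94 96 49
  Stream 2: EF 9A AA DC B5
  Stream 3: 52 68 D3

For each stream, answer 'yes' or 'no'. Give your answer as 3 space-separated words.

Stream 1: decodes cleanly. VALID
Stream 2: decodes cleanly. VALID
Stream 3: error at byte offset 3. INVALID

Answer: yes yes no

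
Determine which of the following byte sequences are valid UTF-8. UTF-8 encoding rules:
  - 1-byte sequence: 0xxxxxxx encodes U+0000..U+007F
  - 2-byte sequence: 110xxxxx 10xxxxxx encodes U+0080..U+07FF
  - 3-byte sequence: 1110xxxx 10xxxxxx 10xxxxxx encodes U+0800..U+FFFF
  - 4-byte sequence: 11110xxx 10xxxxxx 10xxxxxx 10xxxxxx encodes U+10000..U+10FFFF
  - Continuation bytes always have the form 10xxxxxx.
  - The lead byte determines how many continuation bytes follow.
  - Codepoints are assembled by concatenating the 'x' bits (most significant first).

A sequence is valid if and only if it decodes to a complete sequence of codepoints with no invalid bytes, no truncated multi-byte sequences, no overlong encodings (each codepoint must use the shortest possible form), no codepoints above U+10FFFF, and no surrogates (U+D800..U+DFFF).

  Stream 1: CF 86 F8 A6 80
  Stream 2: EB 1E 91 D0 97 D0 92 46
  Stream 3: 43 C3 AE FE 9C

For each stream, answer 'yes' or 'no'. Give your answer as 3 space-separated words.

Answer: no no no

Derivation:
Stream 1: error at byte offset 2. INVALID
Stream 2: error at byte offset 1. INVALID
Stream 3: error at byte offset 3. INVALID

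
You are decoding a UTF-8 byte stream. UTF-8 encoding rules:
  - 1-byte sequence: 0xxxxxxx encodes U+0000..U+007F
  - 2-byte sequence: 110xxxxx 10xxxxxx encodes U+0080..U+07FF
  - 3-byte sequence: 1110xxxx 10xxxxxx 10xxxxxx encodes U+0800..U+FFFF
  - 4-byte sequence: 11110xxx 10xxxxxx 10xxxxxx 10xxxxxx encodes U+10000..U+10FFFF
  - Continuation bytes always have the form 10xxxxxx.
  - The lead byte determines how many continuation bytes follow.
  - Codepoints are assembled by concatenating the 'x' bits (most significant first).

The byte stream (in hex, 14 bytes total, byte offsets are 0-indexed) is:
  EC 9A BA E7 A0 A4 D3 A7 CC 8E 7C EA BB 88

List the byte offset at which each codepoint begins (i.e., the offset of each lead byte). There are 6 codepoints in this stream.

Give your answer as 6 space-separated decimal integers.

Byte[0]=EC: 3-byte lead, need 2 cont bytes. acc=0xC
Byte[1]=9A: continuation. acc=(acc<<6)|0x1A=0x31A
Byte[2]=BA: continuation. acc=(acc<<6)|0x3A=0xC6BA
Completed: cp=U+C6BA (starts at byte 0)
Byte[3]=E7: 3-byte lead, need 2 cont bytes. acc=0x7
Byte[4]=A0: continuation. acc=(acc<<6)|0x20=0x1E0
Byte[5]=A4: continuation. acc=(acc<<6)|0x24=0x7824
Completed: cp=U+7824 (starts at byte 3)
Byte[6]=D3: 2-byte lead, need 1 cont bytes. acc=0x13
Byte[7]=A7: continuation. acc=(acc<<6)|0x27=0x4E7
Completed: cp=U+04E7 (starts at byte 6)
Byte[8]=CC: 2-byte lead, need 1 cont bytes. acc=0xC
Byte[9]=8E: continuation. acc=(acc<<6)|0x0E=0x30E
Completed: cp=U+030E (starts at byte 8)
Byte[10]=7C: 1-byte ASCII. cp=U+007C
Byte[11]=EA: 3-byte lead, need 2 cont bytes. acc=0xA
Byte[12]=BB: continuation. acc=(acc<<6)|0x3B=0x2BB
Byte[13]=88: continuation. acc=(acc<<6)|0x08=0xAEC8
Completed: cp=U+AEC8 (starts at byte 11)

Answer: 0 3 6 8 10 11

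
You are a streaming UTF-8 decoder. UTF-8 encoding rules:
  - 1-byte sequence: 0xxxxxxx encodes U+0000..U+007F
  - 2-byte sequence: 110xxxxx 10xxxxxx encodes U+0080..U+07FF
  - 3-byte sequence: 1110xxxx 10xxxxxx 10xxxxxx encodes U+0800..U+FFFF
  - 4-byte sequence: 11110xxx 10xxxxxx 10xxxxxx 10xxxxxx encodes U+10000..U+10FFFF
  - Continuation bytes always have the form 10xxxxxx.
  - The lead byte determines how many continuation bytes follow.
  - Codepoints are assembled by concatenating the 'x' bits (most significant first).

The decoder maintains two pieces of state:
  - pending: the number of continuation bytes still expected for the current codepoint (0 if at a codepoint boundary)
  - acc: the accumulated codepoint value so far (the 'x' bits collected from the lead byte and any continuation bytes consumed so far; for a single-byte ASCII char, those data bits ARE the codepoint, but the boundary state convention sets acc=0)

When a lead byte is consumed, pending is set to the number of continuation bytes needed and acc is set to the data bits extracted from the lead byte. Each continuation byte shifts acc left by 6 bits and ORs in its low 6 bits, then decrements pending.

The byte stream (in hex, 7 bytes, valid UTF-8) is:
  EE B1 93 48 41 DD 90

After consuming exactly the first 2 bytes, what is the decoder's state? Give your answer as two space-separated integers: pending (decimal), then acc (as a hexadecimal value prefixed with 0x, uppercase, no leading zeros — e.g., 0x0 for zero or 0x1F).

Answer: 1 0x3B1

Derivation:
Byte[0]=EE: 3-byte lead. pending=2, acc=0xE
Byte[1]=B1: continuation. acc=(acc<<6)|0x31=0x3B1, pending=1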